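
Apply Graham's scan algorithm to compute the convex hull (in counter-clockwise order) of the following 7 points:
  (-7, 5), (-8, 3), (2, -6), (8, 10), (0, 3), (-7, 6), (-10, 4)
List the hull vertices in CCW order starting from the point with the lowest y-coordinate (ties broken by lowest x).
Hull (CCW) = [(2, -6), (8, 10), (-7, 6), (-10, 4)]

Graham scan procedure:
  1. Find the pivot p₀ = point with lowest y (tie → lowest x): (2, -6).
  2. Sort the remaining points by polar angle around p₀.
  3. Walk through sorted points, maintaining a stack; pop the top while the last three entries make a non-left turn (cross product ≤ 0).
  4. Final stack is the convex hull in CCW order: (2, -6), (8, 10), (-7, 6), (-10, 4).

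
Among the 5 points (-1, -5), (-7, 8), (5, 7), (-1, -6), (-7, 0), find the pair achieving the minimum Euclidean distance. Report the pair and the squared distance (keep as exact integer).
Pair = ((-1, -5), (-1, -6)); squared distance = 1

Compute all C(5, 2) = 10 pairwise squared distances (x_i − x_j)² + (y_i − y_j)². The minimum is 1, attained by the pair ((-1, -5), (-1, -6)).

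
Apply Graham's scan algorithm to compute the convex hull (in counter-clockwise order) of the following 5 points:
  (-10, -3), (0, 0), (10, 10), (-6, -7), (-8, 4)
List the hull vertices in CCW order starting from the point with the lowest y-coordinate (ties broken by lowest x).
Hull (CCW) = [(-6, -7), (10, 10), (-8, 4), (-10, -3)]

Graham scan procedure:
  1. Find the pivot p₀ = point with lowest y (tie → lowest x): (-6, -7).
  2. Sort the remaining points by polar angle around p₀.
  3. Walk through sorted points, maintaining a stack; pop the top while the last three entries make a non-left turn (cross product ≤ 0).
  4. Final stack is the convex hull in CCW order: (-6, -7), (10, 10), (-8, 4), (-10, -3).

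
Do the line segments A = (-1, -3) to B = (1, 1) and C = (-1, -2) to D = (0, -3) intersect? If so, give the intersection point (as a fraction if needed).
Yes; intersection at (-2/3, -7/3) (t = 1/6 on AB, s = 1/3 on CD)

Parametrize AB as A + t(B − A) = (-1 + 2 t, -3 + 4 t) and CD as C + s(D − C) = (-1 + 1 s, -2 + -1 s). Solve the linear system for (t, s). Determinant = 6 ≠ 0, so a unique intersection of the containing lines exists. Solution: t = 1/6, s = 1/3 — both in [0, 1], so the segments cross. Intersection point: (-2/3, -7/3).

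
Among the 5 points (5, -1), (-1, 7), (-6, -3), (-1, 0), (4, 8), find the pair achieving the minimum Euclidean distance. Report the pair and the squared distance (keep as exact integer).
Pair = ((-1, 7), (4, 8)); squared distance = 26

Compute all C(5, 2) = 10 pairwise squared distances (x_i − x_j)² + (y_i − y_j)². The minimum is 26, attained by the pair ((-1, 7), (4, 8)).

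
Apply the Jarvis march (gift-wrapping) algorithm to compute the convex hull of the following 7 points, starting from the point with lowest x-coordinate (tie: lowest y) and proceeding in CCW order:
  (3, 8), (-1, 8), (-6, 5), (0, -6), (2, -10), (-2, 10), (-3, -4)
Hull (CCW) = [(-6, 5), (-3, -4), (2, -10), (3, 8), (-2, 10)]

Jarvis march: at each step, from the current hull vertex p, select the next vertex q as the point such that every other point lies strictly to the left of (or on) the directed line p → q. (Equivalently: for every other point r, the cross product (q − p) × (r − p) ≥ 0.)
Starting point (lowest x, tie lowest y): (-6, 5). Wrap until returning to start. Resulting hull: (-6, 5), (-3, -4), (2, -10), (3, 8), (-2, 10).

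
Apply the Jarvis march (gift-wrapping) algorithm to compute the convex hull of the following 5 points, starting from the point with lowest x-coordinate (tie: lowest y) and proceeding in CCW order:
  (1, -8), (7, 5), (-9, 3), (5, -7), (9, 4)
Hull (CCW) = [(-9, 3), (1, -8), (5, -7), (9, 4), (7, 5)]

Jarvis march: at each step, from the current hull vertex p, select the next vertex q as the point such that every other point lies strictly to the left of (or on) the directed line p → q. (Equivalently: for every other point r, the cross product (q − p) × (r − p) ≥ 0.)
Starting point (lowest x, tie lowest y): (-9, 3). Wrap until returning to start. Resulting hull: (-9, 3), (1, -8), (5, -7), (9, 4), (7, 5).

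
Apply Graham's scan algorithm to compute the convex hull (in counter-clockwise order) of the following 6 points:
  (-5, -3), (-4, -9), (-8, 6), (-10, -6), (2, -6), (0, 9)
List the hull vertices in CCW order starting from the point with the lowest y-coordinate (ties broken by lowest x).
Hull (CCW) = [(-4, -9), (2, -6), (0, 9), (-8, 6), (-10, -6)]

Graham scan procedure:
  1. Find the pivot p₀ = point with lowest y (tie → lowest x): (-4, -9).
  2. Sort the remaining points by polar angle around p₀.
  3. Walk through sorted points, maintaining a stack; pop the top while the last three entries make a non-left turn (cross product ≤ 0).
  4. Final stack is the convex hull in CCW order: (-4, -9), (2, -6), (0, 9), (-8, 6), (-10, -6).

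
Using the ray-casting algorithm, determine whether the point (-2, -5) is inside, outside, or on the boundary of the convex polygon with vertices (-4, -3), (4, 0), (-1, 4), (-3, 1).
The point (-2, -5) lies strictly outside the polygon

Cast a horizontal ray to the right from the query point and count how many polygon edges it crosses (each edge strictly once or zero times, handled with the usual half-open convention). 
Parity of crossings → even ⇒ outside.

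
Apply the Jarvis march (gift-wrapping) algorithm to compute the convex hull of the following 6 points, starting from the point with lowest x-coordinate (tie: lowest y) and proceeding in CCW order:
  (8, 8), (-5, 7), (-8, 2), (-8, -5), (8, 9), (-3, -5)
Hull (CCW) = [(-8, -5), (-3, -5), (8, 8), (8, 9), (-5, 7), (-8, 2)]

Jarvis march: at each step, from the current hull vertex p, select the next vertex q as the point such that every other point lies strictly to the left of (or on) the directed line p → q. (Equivalently: for every other point r, the cross product (q − p) × (r − p) ≥ 0.)
Starting point (lowest x, tie lowest y): (-8, -5). Wrap until returning to start. Resulting hull: (-8, -5), (-3, -5), (8, 8), (8, 9), (-5, 7), (-8, 2).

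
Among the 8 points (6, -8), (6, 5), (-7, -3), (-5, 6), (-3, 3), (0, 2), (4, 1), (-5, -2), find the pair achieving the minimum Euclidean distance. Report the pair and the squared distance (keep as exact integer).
Pair = ((-7, -3), (-5, -2)); squared distance = 5

Compute all C(8, 2) = 28 pairwise squared distances (x_i − x_j)² + (y_i − y_j)². The minimum is 5, attained by the pair ((-7, -3), (-5, -2)).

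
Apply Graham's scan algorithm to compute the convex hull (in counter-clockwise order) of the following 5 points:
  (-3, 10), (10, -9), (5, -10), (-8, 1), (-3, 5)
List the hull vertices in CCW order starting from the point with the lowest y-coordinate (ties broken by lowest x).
Hull (CCW) = [(5, -10), (10, -9), (-3, 10), (-8, 1)]

Graham scan procedure:
  1. Find the pivot p₀ = point with lowest y (tie → lowest x): (5, -10).
  2. Sort the remaining points by polar angle around p₀.
  3. Walk through sorted points, maintaining a stack; pop the top while the last three entries make a non-left turn (cross product ≤ 0).
  4. Final stack is the convex hull in CCW order: (5, -10), (10, -9), (-3, 10), (-8, 1).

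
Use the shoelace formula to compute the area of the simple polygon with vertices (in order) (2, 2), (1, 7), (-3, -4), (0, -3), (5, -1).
Area = 65/2

Shoelace formula: Area = (1/2) |Σ_i (x_i · y_{i+1} − x_{i+1} · y_i)| (indices mod n). Compute each cross term:
  (2)(7) − (1)(2) = 12
  (1)(-4) − (-3)(7) = 17
  (-3)(-3) − (0)(-4) = 9
  (0)(-1) − (5)(-3) = 15
  (5)(2) − (2)(-1) = 12
Sum = 65, so (signed) Area = 65/2 = 65/2, |Area| = 65/2.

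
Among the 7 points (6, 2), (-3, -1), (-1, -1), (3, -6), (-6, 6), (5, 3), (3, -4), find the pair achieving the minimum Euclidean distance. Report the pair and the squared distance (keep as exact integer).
Pair = ((6, 2), (5, 3)); squared distance = 2

Compute all C(7, 2) = 21 pairwise squared distances (x_i − x_j)² + (y_i − y_j)². The minimum is 2, attained by the pair ((6, 2), (5, 3)).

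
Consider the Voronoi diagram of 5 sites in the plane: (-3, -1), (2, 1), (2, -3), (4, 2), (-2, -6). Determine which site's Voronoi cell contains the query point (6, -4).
Nearest site = (2, -3)

The Voronoi cell of site s contains exactly those query points closer to s than to any other site. Compute squared distances from q = (6, -4) to each site:
  (2 − 6)² + (-3 − -4)² = 17
  (4 − 6)² + (2 − -4)² = 40
  (2 − 6)² + (1 − -4)² = 41
  (-2 − 6)² + (-6 − -4)² = 68
  (-3 − 6)² + (-1 − -4)² = 90
Minimum is attained by (2, -3), so q lies in its Voronoi cell.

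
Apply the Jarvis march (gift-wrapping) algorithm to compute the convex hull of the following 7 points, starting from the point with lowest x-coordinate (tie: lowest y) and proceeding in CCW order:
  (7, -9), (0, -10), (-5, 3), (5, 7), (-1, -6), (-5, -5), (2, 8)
Hull (CCW) = [(-5, -5), (0, -10), (7, -9), (5, 7), (2, 8), (-5, 3)]

Jarvis march: at each step, from the current hull vertex p, select the next vertex q as the point such that every other point lies strictly to the left of (or on) the directed line p → q. (Equivalently: for every other point r, the cross product (q − p) × (r − p) ≥ 0.)
Starting point (lowest x, tie lowest y): (-5, -5). Wrap until returning to start. Resulting hull: (-5, -5), (0, -10), (7, -9), (5, 7), (2, 8), (-5, 3).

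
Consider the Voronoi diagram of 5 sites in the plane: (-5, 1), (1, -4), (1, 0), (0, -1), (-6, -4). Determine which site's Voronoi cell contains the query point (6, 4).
Nearest site = (1, 0)

The Voronoi cell of site s contains exactly those query points closer to s than to any other site. Compute squared distances from q = (6, 4) to each site:
  (1 − 6)² + (0 − 4)² = 41
  (0 − 6)² + (-1 − 4)² = 61
  (1 − 6)² + (-4 − 4)² = 89
  (-5 − 6)² + (1 − 4)² = 130
  (-6 − 6)² + (-4 − 4)² = 208
Minimum is attained by (1, 0), so q lies in its Voronoi cell.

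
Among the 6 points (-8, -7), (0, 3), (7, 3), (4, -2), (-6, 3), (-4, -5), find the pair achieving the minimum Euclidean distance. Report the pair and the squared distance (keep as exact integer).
Pair = ((-8, -7), (-4, -5)); squared distance = 20

Compute all C(6, 2) = 15 pairwise squared distances (x_i − x_j)² + (y_i − y_j)². The minimum is 20, attained by the pair ((-8, -7), (-4, -5)).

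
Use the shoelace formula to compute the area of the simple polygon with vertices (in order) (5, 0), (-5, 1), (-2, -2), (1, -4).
Area = 47/2

Shoelace formula: Area = (1/2) |Σ_i (x_i · y_{i+1} − x_{i+1} · y_i)| (indices mod n). Compute each cross term:
  (5)(1) − (-5)(0) = 5
  (-5)(-2) − (-2)(1) = 12
  (-2)(-4) − (1)(-2) = 10
  (1)(0) − (5)(-4) = 20
Sum = 47, so (signed) Area = 47/2 = 47/2, |Area| = 47/2.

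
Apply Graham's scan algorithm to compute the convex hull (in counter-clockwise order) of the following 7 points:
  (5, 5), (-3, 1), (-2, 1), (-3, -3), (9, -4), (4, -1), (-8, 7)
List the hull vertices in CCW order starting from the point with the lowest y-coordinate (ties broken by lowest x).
Hull (CCW) = [(9, -4), (5, 5), (-8, 7), (-3, -3)]

Graham scan procedure:
  1. Find the pivot p₀ = point with lowest y (tie → lowest x): (9, -4).
  2. Sort the remaining points by polar angle around p₀.
  3. Walk through sorted points, maintaining a stack; pop the top while the last three entries make a non-left turn (cross product ≤ 0).
  4. Final stack is the convex hull in CCW order: (9, -4), (5, 5), (-8, 7), (-3, -3).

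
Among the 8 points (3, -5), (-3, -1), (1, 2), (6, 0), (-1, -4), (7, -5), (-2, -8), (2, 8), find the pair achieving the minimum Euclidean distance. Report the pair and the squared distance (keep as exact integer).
Pair = ((-3, -1), (-1, -4)); squared distance = 13

Compute all C(8, 2) = 28 pairwise squared distances (x_i − x_j)² + (y_i − y_j)². The minimum is 13, attained by the pair ((-3, -1), (-1, -4)).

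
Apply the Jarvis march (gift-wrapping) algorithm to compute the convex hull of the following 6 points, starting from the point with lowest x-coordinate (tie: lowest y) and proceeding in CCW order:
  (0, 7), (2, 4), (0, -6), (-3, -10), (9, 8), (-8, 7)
Hull (CCW) = [(-8, 7), (-3, -10), (0, -6), (9, 8)]

Jarvis march: at each step, from the current hull vertex p, select the next vertex q as the point such that every other point lies strictly to the left of (or on) the directed line p → q. (Equivalently: for every other point r, the cross product (q − p) × (r − p) ≥ 0.)
Starting point (lowest x, tie lowest y): (-8, 7). Wrap until returning to start. Resulting hull: (-8, 7), (-3, -10), (0, -6), (9, 8).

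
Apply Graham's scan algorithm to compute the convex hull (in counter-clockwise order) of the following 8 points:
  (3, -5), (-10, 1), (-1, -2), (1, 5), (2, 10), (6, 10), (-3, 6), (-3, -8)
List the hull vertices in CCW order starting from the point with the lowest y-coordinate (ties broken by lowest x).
Hull (CCW) = [(-3, -8), (3, -5), (6, 10), (2, 10), (-10, 1)]

Graham scan procedure:
  1. Find the pivot p₀ = point with lowest y (tie → lowest x): (-3, -8).
  2. Sort the remaining points by polar angle around p₀.
  3. Walk through sorted points, maintaining a stack; pop the top while the last three entries make a non-left turn (cross product ≤ 0).
  4. Final stack is the convex hull in CCW order: (-3, -8), (3, -5), (6, 10), (2, 10), (-10, 1).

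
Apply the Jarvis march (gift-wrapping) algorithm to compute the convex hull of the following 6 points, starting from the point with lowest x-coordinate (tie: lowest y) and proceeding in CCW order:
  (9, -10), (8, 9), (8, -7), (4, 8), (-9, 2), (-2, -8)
Hull (CCW) = [(-9, 2), (-2, -8), (9, -10), (8, 9), (4, 8)]

Jarvis march: at each step, from the current hull vertex p, select the next vertex q as the point such that every other point lies strictly to the left of (or on) the directed line p → q. (Equivalently: for every other point r, the cross product (q − p) × (r − p) ≥ 0.)
Starting point (lowest x, tie lowest y): (-9, 2). Wrap until returning to start. Resulting hull: (-9, 2), (-2, -8), (9, -10), (8, 9), (4, 8).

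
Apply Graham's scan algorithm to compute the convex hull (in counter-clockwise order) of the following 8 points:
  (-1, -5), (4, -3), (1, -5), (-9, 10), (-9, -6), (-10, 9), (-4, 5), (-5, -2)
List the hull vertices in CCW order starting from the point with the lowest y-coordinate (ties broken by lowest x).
Hull (CCW) = [(-9, -6), (1, -5), (4, -3), (-9, 10), (-10, 9)]

Graham scan procedure:
  1. Find the pivot p₀ = point with lowest y (tie → lowest x): (-9, -6).
  2. Sort the remaining points by polar angle around p₀.
  3. Walk through sorted points, maintaining a stack; pop the top while the last three entries make a non-left turn (cross product ≤ 0).
  4. Final stack is the convex hull in CCW order: (-9, -6), (1, -5), (4, -3), (-9, 10), (-10, 9).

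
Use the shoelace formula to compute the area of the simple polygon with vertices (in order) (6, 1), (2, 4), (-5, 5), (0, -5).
Area = 107/2

Shoelace formula: Area = (1/2) |Σ_i (x_i · y_{i+1} − x_{i+1} · y_i)| (indices mod n). Compute each cross term:
  (6)(4) − (2)(1) = 22
  (2)(5) − (-5)(4) = 30
  (-5)(-5) − (0)(5) = 25
  (0)(1) − (6)(-5) = 30
Sum = 107, so (signed) Area = 107/2 = 107/2, |Area| = 107/2.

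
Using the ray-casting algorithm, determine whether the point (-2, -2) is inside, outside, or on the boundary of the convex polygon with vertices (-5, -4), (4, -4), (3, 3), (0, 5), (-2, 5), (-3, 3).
The point (-2, -2) lies strictly inside the polygon

Cast a horizontal ray to the right from the query point and count how many polygon edges it crosses (each edge strictly once or zero times, handled with the usual half-open convention). 
Parity of crossings → odd ⇒ inside.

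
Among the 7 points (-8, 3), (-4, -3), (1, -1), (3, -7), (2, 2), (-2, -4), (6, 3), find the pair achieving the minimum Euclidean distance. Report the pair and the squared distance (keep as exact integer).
Pair = ((-4, -3), (-2, -4)); squared distance = 5

Compute all C(7, 2) = 21 pairwise squared distances (x_i − x_j)² + (y_i − y_j)². The minimum is 5, attained by the pair ((-4, -3), (-2, -4)).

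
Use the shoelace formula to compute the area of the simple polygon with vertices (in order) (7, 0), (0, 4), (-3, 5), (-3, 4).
Area = 15/2

Shoelace formula: Area = (1/2) |Σ_i (x_i · y_{i+1} − x_{i+1} · y_i)| (indices mod n). Compute each cross term:
  (7)(4) − (0)(0) = 28
  (0)(5) − (-3)(4) = 12
  (-3)(4) − (-3)(5) = 3
  (-3)(0) − (7)(4) = -28
Sum = 15, so (signed) Area = 15/2 = 15/2, |Area| = 15/2.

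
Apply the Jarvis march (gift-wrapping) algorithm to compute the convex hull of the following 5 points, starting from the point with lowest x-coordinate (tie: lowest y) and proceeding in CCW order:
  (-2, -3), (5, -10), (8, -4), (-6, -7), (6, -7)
Hull (CCW) = [(-6, -7), (5, -10), (8, -4), (-2, -3)]

Jarvis march: at each step, from the current hull vertex p, select the next vertex q as the point such that every other point lies strictly to the left of (or on) the directed line p → q. (Equivalently: for every other point r, the cross product (q − p) × (r − p) ≥ 0.)
Starting point (lowest x, tie lowest y): (-6, -7). Wrap until returning to start. Resulting hull: (-6, -7), (5, -10), (8, -4), (-2, -3).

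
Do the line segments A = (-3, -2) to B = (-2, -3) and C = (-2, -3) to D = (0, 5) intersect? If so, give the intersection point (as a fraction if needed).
Yes; intersection at (-2, -3) (t = 1 on AB, s = 0 on CD)

Parametrize AB as A + t(B − A) = (-3 + 1 t, -2 + -1 t) and CD as C + s(D − C) = (-2 + 2 s, -3 + 8 s). Solve the linear system for (t, s). Determinant = -10 ≠ 0, so a unique intersection of the containing lines exists. Solution: t = 1, s = 0 — both in [0, 1], so the segments cross. Intersection point: (-2, -3).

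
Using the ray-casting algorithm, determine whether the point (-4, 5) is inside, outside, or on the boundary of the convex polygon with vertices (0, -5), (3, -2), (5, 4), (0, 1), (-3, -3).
The point (-4, 5) lies strictly outside the polygon

Cast a horizontal ray to the right from the query point and count how many polygon edges it crosses (each edge strictly once or zero times, handled with the usual half-open convention). 
Parity of crossings → even ⇒ outside.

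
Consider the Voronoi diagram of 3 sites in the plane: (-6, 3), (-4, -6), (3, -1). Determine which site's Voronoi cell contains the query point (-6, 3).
Nearest site = (-6, 3)

The Voronoi cell of site s contains exactly those query points closer to s than to any other site. Compute squared distances from q = (-6, 3) to each site:
  (-6 − -6)² + (3 − 3)² = 0
  (-4 − -6)² + (-6 − 3)² = 85
  (3 − -6)² + (-1 − 3)² = 97
Minimum is attained by (-6, 3), so q lies in its Voronoi cell.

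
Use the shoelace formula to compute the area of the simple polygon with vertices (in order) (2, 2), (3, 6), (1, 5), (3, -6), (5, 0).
Area = 17

Shoelace formula: Area = (1/2) |Σ_i (x_i · y_{i+1} − x_{i+1} · y_i)| (indices mod n). Compute each cross term:
  (2)(6) − (3)(2) = 6
  (3)(5) − (1)(6) = 9
  (1)(-6) − (3)(5) = -21
  (3)(0) − (5)(-6) = 30
  (5)(2) − (2)(0) = 10
Sum = 34, so (signed) Area = 34/2 = 17, |Area| = 17.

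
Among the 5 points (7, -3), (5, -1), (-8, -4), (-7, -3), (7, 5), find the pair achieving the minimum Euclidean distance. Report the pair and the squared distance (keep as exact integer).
Pair = ((-8, -4), (-7, -3)); squared distance = 2

Compute all C(5, 2) = 10 pairwise squared distances (x_i − x_j)² + (y_i − y_j)². The minimum is 2, attained by the pair ((-8, -4), (-7, -3)).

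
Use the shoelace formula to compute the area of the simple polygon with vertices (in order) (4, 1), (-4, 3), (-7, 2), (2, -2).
Area = 49/2

Shoelace formula: Area = (1/2) |Σ_i (x_i · y_{i+1} − x_{i+1} · y_i)| (indices mod n). Compute each cross term:
  (4)(3) − (-4)(1) = 16
  (-4)(2) − (-7)(3) = 13
  (-7)(-2) − (2)(2) = 10
  (2)(1) − (4)(-2) = 10
Sum = 49, so (signed) Area = 49/2 = 49/2, |Area| = 49/2.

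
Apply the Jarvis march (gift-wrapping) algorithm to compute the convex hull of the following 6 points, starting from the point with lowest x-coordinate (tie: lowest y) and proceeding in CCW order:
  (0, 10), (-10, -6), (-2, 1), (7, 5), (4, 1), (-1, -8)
Hull (CCW) = [(-10, -6), (-1, -8), (7, 5), (0, 10)]

Jarvis march: at each step, from the current hull vertex p, select the next vertex q as the point such that every other point lies strictly to the left of (or on) the directed line p → q. (Equivalently: for every other point r, the cross product (q − p) × (r − p) ≥ 0.)
Starting point (lowest x, tie lowest y): (-10, -6). Wrap until returning to start. Resulting hull: (-10, -6), (-1, -8), (7, 5), (0, 10).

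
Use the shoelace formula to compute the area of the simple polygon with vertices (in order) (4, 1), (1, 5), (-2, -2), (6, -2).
Area = 57/2

Shoelace formula: Area = (1/2) |Σ_i (x_i · y_{i+1} − x_{i+1} · y_i)| (indices mod n). Compute each cross term:
  (4)(5) − (1)(1) = 19
  (1)(-2) − (-2)(5) = 8
  (-2)(-2) − (6)(-2) = 16
  (6)(1) − (4)(-2) = 14
Sum = 57, so (signed) Area = 57/2 = 57/2, |Area| = 57/2.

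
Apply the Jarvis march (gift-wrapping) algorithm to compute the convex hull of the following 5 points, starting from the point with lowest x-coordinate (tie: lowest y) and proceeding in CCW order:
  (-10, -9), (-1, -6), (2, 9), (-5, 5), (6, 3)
Hull (CCW) = [(-10, -9), (-1, -6), (6, 3), (2, 9), (-5, 5)]

Jarvis march: at each step, from the current hull vertex p, select the next vertex q as the point such that every other point lies strictly to the left of (or on) the directed line p → q. (Equivalently: for every other point r, the cross product (q − p) × (r − p) ≥ 0.)
Starting point (lowest x, tie lowest y): (-10, -9). Wrap until returning to start. Resulting hull: (-10, -9), (-1, -6), (6, 3), (2, 9), (-5, 5).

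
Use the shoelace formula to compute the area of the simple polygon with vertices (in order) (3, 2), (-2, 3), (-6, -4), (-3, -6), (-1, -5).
Area = 85/2

Shoelace formula: Area = (1/2) |Σ_i (x_i · y_{i+1} − x_{i+1} · y_i)| (indices mod n). Compute each cross term:
  (3)(3) − (-2)(2) = 13
  (-2)(-4) − (-6)(3) = 26
  (-6)(-6) − (-3)(-4) = 24
  (-3)(-5) − (-1)(-6) = 9
  (-1)(2) − (3)(-5) = 13
Sum = 85, so (signed) Area = 85/2 = 85/2, |Area| = 85/2.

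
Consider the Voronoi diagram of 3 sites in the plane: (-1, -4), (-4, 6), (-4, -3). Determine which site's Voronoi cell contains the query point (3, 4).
Nearest site = (-4, 6)

The Voronoi cell of site s contains exactly those query points closer to s than to any other site. Compute squared distances from q = (3, 4) to each site:
  (-4 − 3)² + (6 − 4)² = 53
  (-1 − 3)² + (-4 − 4)² = 80
  (-4 − 3)² + (-3 − 4)² = 98
Minimum is attained by (-4, 6), so q lies in its Voronoi cell.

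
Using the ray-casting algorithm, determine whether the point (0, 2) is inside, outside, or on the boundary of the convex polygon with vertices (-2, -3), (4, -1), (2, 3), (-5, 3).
The point (0, 2) lies strictly inside the polygon

Cast a horizontal ray to the right from the query point and count how many polygon edges it crosses (each edge strictly once or zero times, handled with the usual half-open convention). 
Parity of crossings → odd ⇒ inside.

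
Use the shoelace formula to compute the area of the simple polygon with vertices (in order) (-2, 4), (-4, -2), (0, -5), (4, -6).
Area = 32

Shoelace formula: Area = (1/2) |Σ_i (x_i · y_{i+1} − x_{i+1} · y_i)| (indices mod n). Compute each cross term:
  (-2)(-2) − (-4)(4) = 20
  (-4)(-5) − (0)(-2) = 20
  (0)(-6) − (4)(-5) = 20
  (4)(4) − (-2)(-6) = 4
Sum = 64, so (signed) Area = 64/2 = 32, |Area| = 32.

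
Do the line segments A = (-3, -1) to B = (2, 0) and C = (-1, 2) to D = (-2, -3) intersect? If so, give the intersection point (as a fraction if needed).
Yes; intersection at (-37/24, -17/24) (t = 7/24 on AB, s = 13/24 on CD)

Parametrize AB as A + t(B − A) = (-3 + 5 t, -1 + 1 t) and CD as C + s(D − C) = (-1 + -1 s, 2 + -5 s). Solve the linear system for (t, s). Determinant = 24 ≠ 0, so a unique intersection of the containing lines exists. Solution: t = 7/24, s = 13/24 — both in [0, 1], so the segments cross. Intersection point: (-37/24, -17/24).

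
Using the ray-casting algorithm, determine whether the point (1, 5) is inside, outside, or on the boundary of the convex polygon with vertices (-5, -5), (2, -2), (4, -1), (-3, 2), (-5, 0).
The point (1, 5) lies strictly outside the polygon

Cast a horizontal ray to the right from the query point and count how many polygon edges it crosses (each edge strictly once or zero times, handled with the usual half-open convention). 
Parity of crossings → even ⇒ outside.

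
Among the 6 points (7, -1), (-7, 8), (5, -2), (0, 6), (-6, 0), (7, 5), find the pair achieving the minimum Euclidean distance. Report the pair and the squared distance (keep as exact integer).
Pair = ((7, -1), (5, -2)); squared distance = 5

Compute all C(6, 2) = 15 pairwise squared distances (x_i − x_j)² + (y_i − y_j)². The minimum is 5, attained by the pair ((7, -1), (5, -2)).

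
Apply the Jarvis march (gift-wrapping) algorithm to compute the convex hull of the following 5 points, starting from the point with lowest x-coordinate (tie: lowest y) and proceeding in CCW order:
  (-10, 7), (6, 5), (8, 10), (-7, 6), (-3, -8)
Hull (CCW) = [(-10, 7), (-3, -8), (6, 5), (8, 10)]

Jarvis march: at each step, from the current hull vertex p, select the next vertex q as the point such that every other point lies strictly to the left of (or on) the directed line p → q. (Equivalently: for every other point r, the cross product (q − p) × (r − p) ≥ 0.)
Starting point (lowest x, tie lowest y): (-10, 7). Wrap until returning to start. Resulting hull: (-10, 7), (-3, -8), (6, 5), (8, 10).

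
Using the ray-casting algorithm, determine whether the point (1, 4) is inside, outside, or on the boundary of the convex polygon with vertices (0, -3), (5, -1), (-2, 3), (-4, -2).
The point (1, 4) lies strictly outside the polygon

Cast a horizontal ray to the right from the query point and count how many polygon edges it crosses (each edge strictly once or zero times, handled with the usual half-open convention). 
Parity of crossings → even ⇒ outside.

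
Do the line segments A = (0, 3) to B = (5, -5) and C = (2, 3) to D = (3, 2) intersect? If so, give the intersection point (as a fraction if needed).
No (intersection of containing lines falls outside at least one segment)

Parametrize and solve: t = -2/3, s = -16/3. At least one of these is outside [0, 1], so the segments do not intersect.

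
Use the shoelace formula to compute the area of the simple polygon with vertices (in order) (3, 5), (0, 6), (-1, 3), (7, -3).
Area = 25

Shoelace formula: Area = (1/2) |Σ_i (x_i · y_{i+1} − x_{i+1} · y_i)| (indices mod n). Compute each cross term:
  (3)(6) − (0)(5) = 18
  (0)(3) − (-1)(6) = 6
  (-1)(-3) − (7)(3) = -18
  (7)(5) − (3)(-3) = 44
Sum = 50, so (signed) Area = 50/2 = 25, |Area| = 25.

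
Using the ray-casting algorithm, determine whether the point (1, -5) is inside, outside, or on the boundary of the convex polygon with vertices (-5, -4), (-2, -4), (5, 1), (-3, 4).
The point (1, -5) lies strictly outside the polygon

Cast a horizontal ray to the right from the query point and count how many polygon edges it crosses (each edge strictly once or zero times, handled with the usual half-open convention). 
Parity of crossings → even ⇒ outside.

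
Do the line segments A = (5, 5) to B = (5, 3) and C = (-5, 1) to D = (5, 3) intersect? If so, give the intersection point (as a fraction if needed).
Yes; intersection at (5, 3) (t = 1 on AB, s = 1 on CD)

Parametrize AB as A + t(B − A) = (5 + 0 t, 5 + -2 t) and CD as C + s(D − C) = (-5 + 10 s, 1 + 2 s). Solve the linear system for (t, s). Determinant = -20 ≠ 0, so a unique intersection of the containing lines exists. Solution: t = 1, s = 1 — both in [0, 1], so the segments cross. Intersection point: (5, 3).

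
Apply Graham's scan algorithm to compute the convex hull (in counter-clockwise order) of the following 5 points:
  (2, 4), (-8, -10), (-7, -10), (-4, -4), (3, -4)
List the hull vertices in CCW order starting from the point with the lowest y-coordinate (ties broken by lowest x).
Hull (CCW) = [(-8, -10), (-7, -10), (3, -4), (2, 4), (-4, -4)]

Graham scan procedure:
  1. Find the pivot p₀ = point with lowest y (tie → lowest x): (-8, -10).
  2. Sort the remaining points by polar angle around p₀.
  3. Walk through sorted points, maintaining a stack; pop the top while the last three entries make a non-left turn (cross product ≤ 0).
  4. Final stack is the convex hull in CCW order: (-8, -10), (-7, -10), (3, -4), (2, 4), (-4, -4).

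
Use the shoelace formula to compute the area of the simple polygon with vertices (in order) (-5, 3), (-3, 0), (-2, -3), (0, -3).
Area = 9/2

Shoelace formula: Area = (1/2) |Σ_i (x_i · y_{i+1} − x_{i+1} · y_i)| (indices mod n). Compute each cross term:
  (-5)(0) − (-3)(3) = 9
  (-3)(-3) − (-2)(0) = 9
  (-2)(-3) − (0)(-3) = 6
  (0)(3) − (-5)(-3) = -15
Sum = 9, so (signed) Area = 9/2 = 9/2, |Area| = 9/2.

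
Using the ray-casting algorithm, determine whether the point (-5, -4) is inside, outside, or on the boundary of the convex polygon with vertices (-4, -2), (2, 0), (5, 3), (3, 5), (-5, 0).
The point (-5, -4) lies strictly outside the polygon

Cast a horizontal ray to the right from the query point and count how many polygon edges it crosses (each edge strictly once or zero times, handled with the usual half-open convention). 
Parity of crossings → even ⇒ outside.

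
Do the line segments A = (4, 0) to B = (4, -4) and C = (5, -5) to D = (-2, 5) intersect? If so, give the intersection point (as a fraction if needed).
Yes; intersection at (4, -25/7) (t = 25/28 on AB, s = 1/7 on CD)

Parametrize AB as A + t(B − A) = (4 + 0 t, 0 + -4 t) and CD as C + s(D − C) = (5 + -7 s, -5 + 10 s). Solve the linear system for (t, s). Determinant = 28 ≠ 0, so a unique intersection of the containing lines exists. Solution: t = 25/28, s = 1/7 — both in [0, 1], so the segments cross. Intersection point: (4, -25/7).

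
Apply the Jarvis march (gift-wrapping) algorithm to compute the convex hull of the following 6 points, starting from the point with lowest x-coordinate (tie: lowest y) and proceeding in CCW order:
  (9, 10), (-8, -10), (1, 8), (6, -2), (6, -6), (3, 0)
Hull (CCW) = [(-8, -10), (6, -6), (9, 10), (1, 8)]

Jarvis march: at each step, from the current hull vertex p, select the next vertex q as the point such that every other point lies strictly to the left of (or on) the directed line p → q. (Equivalently: for every other point r, the cross product (q − p) × (r − p) ≥ 0.)
Starting point (lowest x, tie lowest y): (-8, -10). Wrap until returning to start. Resulting hull: (-8, -10), (6, -6), (9, 10), (1, 8).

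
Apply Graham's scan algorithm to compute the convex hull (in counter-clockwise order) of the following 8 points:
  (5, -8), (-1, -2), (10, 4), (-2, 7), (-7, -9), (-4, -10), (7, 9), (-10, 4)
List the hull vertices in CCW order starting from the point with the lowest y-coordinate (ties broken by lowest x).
Hull (CCW) = [(-4, -10), (5, -8), (10, 4), (7, 9), (-2, 7), (-10, 4), (-7, -9)]

Graham scan procedure:
  1. Find the pivot p₀ = point with lowest y (tie → lowest x): (-4, -10).
  2. Sort the remaining points by polar angle around p₀.
  3. Walk through sorted points, maintaining a stack; pop the top while the last three entries make a non-left turn (cross product ≤ 0).
  4. Final stack is the convex hull in CCW order: (-4, -10), (5, -8), (10, 4), (7, 9), (-2, 7), (-10, 4), (-7, -9).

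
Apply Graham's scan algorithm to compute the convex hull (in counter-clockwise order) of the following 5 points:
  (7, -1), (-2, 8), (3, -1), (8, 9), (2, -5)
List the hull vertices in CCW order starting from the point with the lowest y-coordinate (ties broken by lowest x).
Hull (CCW) = [(2, -5), (7, -1), (8, 9), (-2, 8)]

Graham scan procedure:
  1. Find the pivot p₀ = point with lowest y (tie → lowest x): (2, -5).
  2. Sort the remaining points by polar angle around p₀.
  3. Walk through sorted points, maintaining a stack; pop the top while the last three entries make a non-left turn (cross product ≤ 0).
  4. Final stack is the convex hull in CCW order: (2, -5), (7, -1), (8, 9), (-2, 8).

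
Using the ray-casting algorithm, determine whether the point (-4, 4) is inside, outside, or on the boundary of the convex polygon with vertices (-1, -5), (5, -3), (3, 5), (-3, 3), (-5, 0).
The point (-4, 4) lies strictly outside the polygon

Cast a horizontal ray to the right from the query point and count how many polygon edges it crosses (each edge strictly once or zero times, handled with the usual half-open convention). 
Parity of crossings → even ⇒ outside.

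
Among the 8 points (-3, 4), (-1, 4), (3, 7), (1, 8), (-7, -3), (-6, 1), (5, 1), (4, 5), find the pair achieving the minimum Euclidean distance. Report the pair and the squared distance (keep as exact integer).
Pair = ((-3, 4), (-1, 4)); squared distance = 4

Compute all C(8, 2) = 28 pairwise squared distances (x_i − x_j)² + (y_i − y_j)². The minimum is 4, attained by the pair ((-3, 4), (-1, 4)).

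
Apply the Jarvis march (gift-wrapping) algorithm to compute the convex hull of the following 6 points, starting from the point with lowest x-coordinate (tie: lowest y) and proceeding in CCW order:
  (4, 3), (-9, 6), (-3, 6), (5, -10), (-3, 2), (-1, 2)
Hull (CCW) = [(-9, 6), (5, -10), (4, 3), (-3, 6)]

Jarvis march: at each step, from the current hull vertex p, select the next vertex q as the point such that every other point lies strictly to the left of (or on) the directed line p → q. (Equivalently: for every other point r, the cross product (q − p) × (r − p) ≥ 0.)
Starting point (lowest x, tie lowest y): (-9, 6). Wrap until returning to start. Resulting hull: (-9, 6), (5, -10), (4, 3), (-3, 6).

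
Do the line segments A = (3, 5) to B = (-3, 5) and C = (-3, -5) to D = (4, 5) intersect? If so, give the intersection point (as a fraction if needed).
No (intersection of containing lines falls outside at least one segment)

Parametrize and solve: t = -1/6, s = 1. At least one of these is outside [0, 1], so the segments do not intersect.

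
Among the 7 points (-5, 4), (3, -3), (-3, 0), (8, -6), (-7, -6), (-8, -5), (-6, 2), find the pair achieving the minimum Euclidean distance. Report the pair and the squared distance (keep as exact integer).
Pair = ((-7, -6), (-8, -5)); squared distance = 2

Compute all C(7, 2) = 21 pairwise squared distances (x_i − x_j)² + (y_i − y_j)². The minimum is 2, attained by the pair ((-7, -6), (-8, -5)).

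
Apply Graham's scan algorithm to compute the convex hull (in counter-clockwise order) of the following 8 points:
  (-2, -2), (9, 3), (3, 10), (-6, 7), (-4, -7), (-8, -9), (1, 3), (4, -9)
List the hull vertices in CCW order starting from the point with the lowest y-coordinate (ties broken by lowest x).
Hull (CCW) = [(-8, -9), (4, -9), (9, 3), (3, 10), (-6, 7)]

Graham scan procedure:
  1. Find the pivot p₀ = point with lowest y (tie → lowest x): (-8, -9).
  2. Sort the remaining points by polar angle around p₀.
  3. Walk through sorted points, maintaining a stack; pop the top while the last three entries make a non-left turn (cross product ≤ 0).
  4. Final stack is the convex hull in CCW order: (-8, -9), (4, -9), (9, 3), (3, 10), (-6, 7).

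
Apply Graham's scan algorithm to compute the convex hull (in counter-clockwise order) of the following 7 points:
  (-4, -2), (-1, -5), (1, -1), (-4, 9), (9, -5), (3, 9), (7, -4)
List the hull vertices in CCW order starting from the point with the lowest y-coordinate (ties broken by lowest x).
Hull (CCW) = [(-1, -5), (9, -5), (3, 9), (-4, 9), (-4, -2)]

Graham scan procedure:
  1. Find the pivot p₀ = point with lowest y (tie → lowest x): (-1, -5).
  2. Sort the remaining points by polar angle around p₀.
  3. Walk through sorted points, maintaining a stack; pop the top while the last three entries make a non-left turn (cross product ≤ 0).
  4. Final stack is the convex hull in CCW order: (-1, -5), (9, -5), (3, 9), (-4, 9), (-4, -2).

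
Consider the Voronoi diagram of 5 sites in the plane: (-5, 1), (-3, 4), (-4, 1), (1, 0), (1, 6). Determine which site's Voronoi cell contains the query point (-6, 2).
Nearest site = (-5, 1)

The Voronoi cell of site s contains exactly those query points closer to s than to any other site. Compute squared distances from q = (-6, 2) to each site:
  (-5 − -6)² + (1 − 2)² = 2
  (-4 − -6)² + (1 − 2)² = 5
  (-3 − -6)² + (4 − 2)² = 13
  (1 − -6)² + (0 − 2)² = 53
  (1 − -6)² + (6 − 2)² = 65
Minimum is attained by (-5, 1), so q lies in its Voronoi cell.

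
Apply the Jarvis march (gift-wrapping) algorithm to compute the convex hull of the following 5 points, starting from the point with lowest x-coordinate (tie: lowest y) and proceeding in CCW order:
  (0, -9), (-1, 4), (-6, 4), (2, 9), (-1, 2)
Hull (CCW) = [(-6, 4), (0, -9), (2, 9)]

Jarvis march: at each step, from the current hull vertex p, select the next vertex q as the point such that every other point lies strictly to the left of (or on) the directed line p → q. (Equivalently: for every other point r, the cross product (q − p) × (r − p) ≥ 0.)
Starting point (lowest x, tie lowest y): (-6, 4). Wrap until returning to start. Resulting hull: (-6, 4), (0, -9), (2, 9).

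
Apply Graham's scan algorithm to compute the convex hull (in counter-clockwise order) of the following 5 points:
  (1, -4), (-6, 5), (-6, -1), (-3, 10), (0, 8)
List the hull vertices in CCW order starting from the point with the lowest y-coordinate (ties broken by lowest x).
Hull (CCW) = [(1, -4), (0, 8), (-3, 10), (-6, 5), (-6, -1)]

Graham scan procedure:
  1. Find the pivot p₀ = point with lowest y (tie → lowest x): (1, -4).
  2. Sort the remaining points by polar angle around p₀.
  3. Walk through sorted points, maintaining a stack; pop the top while the last three entries make a non-left turn (cross product ≤ 0).
  4. Final stack is the convex hull in CCW order: (1, -4), (0, 8), (-3, 10), (-6, 5), (-6, -1).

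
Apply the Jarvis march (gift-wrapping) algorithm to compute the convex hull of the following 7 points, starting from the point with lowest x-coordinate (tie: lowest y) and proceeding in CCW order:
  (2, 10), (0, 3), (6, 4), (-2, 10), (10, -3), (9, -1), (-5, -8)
Hull (CCW) = [(-5, -8), (10, -3), (9, -1), (6, 4), (2, 10), (-2, 10)]

Jarvis march: at each step, from the current hull vertex p, select the next vertex q as the point such that every other point lies strictly to the left of (or on) the directed line p → q. (Equivalently: for every other point r, the cross product (q − p) × (r − p) ≥ 0.)
Starting point (lowest x, tie lowest y): (-5, -8). Wrap until returning to start. Resulting hull: (-5, -8), (10, -3), (9, -1), (6, 4), (2, 10), (-2, 10).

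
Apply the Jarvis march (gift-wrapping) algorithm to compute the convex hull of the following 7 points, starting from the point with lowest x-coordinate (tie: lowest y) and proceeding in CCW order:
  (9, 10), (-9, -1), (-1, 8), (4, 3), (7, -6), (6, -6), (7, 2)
Hull (CCW) = [(-9, -1), (6, -6), (7, -6), (9, 10), (-1, 8)]

Jarvis march: at each step, from the current hull vertex p, select the next vertex q as the point such that every other point lies strictly to the left of (or on) the directed line p → q. (Equivalently: for every other point r, the cross product (q − p) × (r − p) ≥ 0.)
Starting point (lowest x, tie lowest y): (-9, -1). Wrap until returning to start. Resulting hull: (-9, -1), (6, -6), (7, -6), (9, 10), (-1, 8).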